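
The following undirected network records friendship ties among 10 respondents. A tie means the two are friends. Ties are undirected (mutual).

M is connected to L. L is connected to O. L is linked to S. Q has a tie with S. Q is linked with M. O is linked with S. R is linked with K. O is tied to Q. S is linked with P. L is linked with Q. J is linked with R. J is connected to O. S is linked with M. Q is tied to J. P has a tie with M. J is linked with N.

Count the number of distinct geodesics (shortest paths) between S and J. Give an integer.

2

The shortest distance is 2. The length-2 paths are: S–Q–J; S–O–J.
That gives 2 distinct shortest paths.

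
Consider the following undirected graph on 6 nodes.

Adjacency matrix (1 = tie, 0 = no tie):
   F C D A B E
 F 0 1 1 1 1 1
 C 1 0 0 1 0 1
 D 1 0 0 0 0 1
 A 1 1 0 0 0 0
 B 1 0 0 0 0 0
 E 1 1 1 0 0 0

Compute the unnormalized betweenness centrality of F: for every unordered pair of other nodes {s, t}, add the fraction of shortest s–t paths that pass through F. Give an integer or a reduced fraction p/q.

Pairs whose geodesics pass through F — C–D: 1/2; C–B: 1; D–A: 1; D–B: 1; A–B: 1; A–E: 1/2; B–E: 1.
All other pairs contribute 0.
Summing the contributions gives betweenness(F) = 6.

6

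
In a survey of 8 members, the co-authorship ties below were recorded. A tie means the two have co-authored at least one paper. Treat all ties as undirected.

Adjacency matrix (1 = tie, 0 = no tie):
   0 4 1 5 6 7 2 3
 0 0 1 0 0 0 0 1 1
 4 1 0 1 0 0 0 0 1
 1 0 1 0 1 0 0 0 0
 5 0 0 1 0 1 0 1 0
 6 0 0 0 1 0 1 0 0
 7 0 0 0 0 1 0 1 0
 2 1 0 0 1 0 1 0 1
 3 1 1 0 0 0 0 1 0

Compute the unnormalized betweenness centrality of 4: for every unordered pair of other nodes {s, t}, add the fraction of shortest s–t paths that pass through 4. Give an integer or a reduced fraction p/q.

Pairs whose geodesics pass through 4 — 0–1: 1; 1–3: 1.
All other pairs contribute 0.
Summing the contributions gives betweenness(4) = 2.

2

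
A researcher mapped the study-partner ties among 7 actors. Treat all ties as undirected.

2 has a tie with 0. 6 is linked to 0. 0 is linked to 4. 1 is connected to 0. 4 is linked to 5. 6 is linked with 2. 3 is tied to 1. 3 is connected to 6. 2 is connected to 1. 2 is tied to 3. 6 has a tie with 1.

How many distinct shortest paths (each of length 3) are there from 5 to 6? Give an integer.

The shortest distance is 3, and the only length-3 path is 5–4–0–6. So there is exactly 1 shortest path.

1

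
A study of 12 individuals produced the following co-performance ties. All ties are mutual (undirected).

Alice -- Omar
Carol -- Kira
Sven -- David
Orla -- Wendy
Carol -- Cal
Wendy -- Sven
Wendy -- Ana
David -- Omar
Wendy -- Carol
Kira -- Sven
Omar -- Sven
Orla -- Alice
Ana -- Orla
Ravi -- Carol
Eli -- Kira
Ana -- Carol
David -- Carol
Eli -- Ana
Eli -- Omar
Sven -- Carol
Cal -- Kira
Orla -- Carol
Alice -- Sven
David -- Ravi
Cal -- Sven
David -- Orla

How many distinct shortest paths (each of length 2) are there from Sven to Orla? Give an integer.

4

The shortest distance is 2. The length-2 paths are: Sven–Carol–Orla; Sven–David–Orla; Sven–Alice–Orla; Sven–Wendy–Orla.
That gives 4 distinct shortest paths.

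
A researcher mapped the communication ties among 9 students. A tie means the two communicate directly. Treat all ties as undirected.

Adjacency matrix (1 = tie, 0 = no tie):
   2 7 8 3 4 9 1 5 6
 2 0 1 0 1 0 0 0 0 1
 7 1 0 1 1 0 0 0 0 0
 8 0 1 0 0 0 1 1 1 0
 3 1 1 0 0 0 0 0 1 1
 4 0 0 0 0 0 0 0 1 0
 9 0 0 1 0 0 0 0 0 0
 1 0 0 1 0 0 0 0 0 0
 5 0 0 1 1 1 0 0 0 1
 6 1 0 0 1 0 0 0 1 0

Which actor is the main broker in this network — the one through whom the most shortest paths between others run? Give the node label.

8

Unnormalized betweenness of each node: 1:0, 2:1/2, 3:5/2, 4:0, 5:23/2, 6:1, 7:9/2, 8:14, 9:0.
8 has the largest value, 14, making it the main broker — the node through which the most shortest paths run.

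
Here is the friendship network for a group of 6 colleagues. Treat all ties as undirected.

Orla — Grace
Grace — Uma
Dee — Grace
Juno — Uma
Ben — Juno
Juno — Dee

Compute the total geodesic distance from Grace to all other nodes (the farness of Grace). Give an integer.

8

Distances from Grace: Ben:3, Dee:1, Juno:2, Orla:1, Uma:1.
Sum = 3 + 1 + 2 + 1 + 1 = 8.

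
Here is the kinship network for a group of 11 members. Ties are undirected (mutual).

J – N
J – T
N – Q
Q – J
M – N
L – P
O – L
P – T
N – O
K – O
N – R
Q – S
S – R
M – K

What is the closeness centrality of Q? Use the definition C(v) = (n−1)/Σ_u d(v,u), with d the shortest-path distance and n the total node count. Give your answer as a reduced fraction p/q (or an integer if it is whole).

Distances from Q: J:1, K:3, L:3, M:2, N:1, O:2, P:3, R:2, S:1, T:2. Sum = 20.
n = 11, so closeness = 10/20 = 1/2.

1/2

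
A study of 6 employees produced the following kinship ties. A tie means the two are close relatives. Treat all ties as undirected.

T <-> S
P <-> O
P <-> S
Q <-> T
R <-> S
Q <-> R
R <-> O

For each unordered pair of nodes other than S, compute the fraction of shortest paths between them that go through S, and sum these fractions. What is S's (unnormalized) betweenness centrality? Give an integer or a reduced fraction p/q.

Pairs whose geodesics pass through S — Q–P: 2/3; T–P: 1; T–O: 2/3; T–R: 1/2; P–R: 1/2.
All other pairs contribute 0.
Summing the contributions gives betweenness(S) = 10/3.

10/3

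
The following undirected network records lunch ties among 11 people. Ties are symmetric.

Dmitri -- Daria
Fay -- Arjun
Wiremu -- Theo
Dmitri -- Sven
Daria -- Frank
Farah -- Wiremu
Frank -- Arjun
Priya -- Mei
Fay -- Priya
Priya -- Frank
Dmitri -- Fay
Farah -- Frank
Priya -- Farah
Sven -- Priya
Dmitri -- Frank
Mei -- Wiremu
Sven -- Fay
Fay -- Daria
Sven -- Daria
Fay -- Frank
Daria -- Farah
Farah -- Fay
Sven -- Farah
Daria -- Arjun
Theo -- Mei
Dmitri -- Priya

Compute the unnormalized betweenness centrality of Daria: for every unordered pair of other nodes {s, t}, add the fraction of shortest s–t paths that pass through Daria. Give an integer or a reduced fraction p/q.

34/15

Pairs whose geodesics pass through Daria — Theo–Arjun: 1/5; Wiremu–Arjun: 1/3; Wiremu–Dmitri: 1/6; Arjun–Farah: 1/3; Arjun–Dmitri: 1/3; Arjun–Sven: 1/2; Frank–Sven: 1/5; Farah–Dmitri: 1/5.
All other pairs contribute 0.
Summing the contributions gives betweenness(Daria) = 34/15.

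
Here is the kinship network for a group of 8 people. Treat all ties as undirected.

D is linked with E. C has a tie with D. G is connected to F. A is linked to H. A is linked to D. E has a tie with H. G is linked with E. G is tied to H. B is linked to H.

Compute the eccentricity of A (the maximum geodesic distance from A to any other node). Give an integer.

Distances from A: B:2, C:2, D:1, E:2, F:3, G:2, H:1.
The largest is 3 (to F), so the eccentricity of A is 3.

3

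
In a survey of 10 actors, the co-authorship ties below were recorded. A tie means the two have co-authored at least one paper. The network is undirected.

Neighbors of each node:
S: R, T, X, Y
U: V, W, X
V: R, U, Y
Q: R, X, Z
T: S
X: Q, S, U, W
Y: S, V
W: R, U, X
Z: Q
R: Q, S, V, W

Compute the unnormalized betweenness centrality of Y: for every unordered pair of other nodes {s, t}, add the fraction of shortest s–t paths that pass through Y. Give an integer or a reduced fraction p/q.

1

Pairs whose geodesics pass through Y — V–T: 1/2; V–S: 1/2.
All other pairs contribute 0.
Summing the contributions gives betweenness(Y) = 1.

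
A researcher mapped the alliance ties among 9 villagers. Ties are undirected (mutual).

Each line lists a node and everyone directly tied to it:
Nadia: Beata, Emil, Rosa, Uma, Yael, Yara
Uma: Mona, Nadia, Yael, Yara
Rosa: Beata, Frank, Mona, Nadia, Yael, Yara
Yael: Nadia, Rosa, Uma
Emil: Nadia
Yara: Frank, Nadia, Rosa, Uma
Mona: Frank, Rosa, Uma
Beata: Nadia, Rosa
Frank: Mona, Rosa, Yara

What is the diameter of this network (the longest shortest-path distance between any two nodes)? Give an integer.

Eccentricity of each node (its greatest distance to any other): Beata:2, Emil:3, Frank:3, Mona:3, Nadia:2, Rosa:2, Uma:2, Yael:2, Yara:2.
The maximum eccentricity is 3, realized for instance by the pair Frank–Emil via Frank – Yara – Nadia – Emil. So the diameter is 3.

3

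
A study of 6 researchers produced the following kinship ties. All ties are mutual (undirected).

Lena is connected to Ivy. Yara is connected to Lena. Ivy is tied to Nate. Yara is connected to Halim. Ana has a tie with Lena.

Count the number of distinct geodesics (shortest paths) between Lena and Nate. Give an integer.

1

The shortest distance is 2, and the only length-2 path is Lena–Ivy–Nate. So there is exactly 1 shortest path.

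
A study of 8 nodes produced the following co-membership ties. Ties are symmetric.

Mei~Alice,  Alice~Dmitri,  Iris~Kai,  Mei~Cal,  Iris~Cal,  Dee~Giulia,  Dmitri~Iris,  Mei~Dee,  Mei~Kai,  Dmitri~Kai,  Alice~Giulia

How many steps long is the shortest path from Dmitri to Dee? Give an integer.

One shortest route is Dmitri – Alice – Giulia – Dee, which uses 3 edges, and at distance 2 from Dmitri we only reach {Cal, Giulia, Mei}, which does not include Dee. So d(Dmitri,Dee) = 3.

3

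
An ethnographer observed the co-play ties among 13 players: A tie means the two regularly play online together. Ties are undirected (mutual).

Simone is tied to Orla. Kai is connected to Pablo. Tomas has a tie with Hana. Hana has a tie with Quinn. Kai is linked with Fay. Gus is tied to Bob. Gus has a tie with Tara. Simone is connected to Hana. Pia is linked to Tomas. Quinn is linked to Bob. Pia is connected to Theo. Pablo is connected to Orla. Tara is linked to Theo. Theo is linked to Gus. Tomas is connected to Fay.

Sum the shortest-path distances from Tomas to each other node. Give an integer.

Distances from Tomas: Bob:3, Fay:1, Gus:3, Hana:1, Kai:2, Orla:3, Pablo:3, Pia:1, Quinn:2, Simone:2, Tara:3, Theo:2.
Sum = 3 + 1 + 3 + 1 + 2 + 3 + 3 + 1 + 2 + 2 + 3 + 2 = 26.

26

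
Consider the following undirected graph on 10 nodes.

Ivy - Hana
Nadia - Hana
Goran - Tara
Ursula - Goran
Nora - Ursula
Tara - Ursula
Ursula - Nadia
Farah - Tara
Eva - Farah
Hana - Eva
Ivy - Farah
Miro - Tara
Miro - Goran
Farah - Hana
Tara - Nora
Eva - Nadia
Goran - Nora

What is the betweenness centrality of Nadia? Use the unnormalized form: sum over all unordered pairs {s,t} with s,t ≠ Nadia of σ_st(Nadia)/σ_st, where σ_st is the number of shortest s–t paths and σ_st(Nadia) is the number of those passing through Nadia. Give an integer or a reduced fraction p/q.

9/2

Pairs whose geodesics pass through Nadia — Nora–Eva: 1/2; Nora–Hana: 1/2; Ursula–Ivy: 1/2; Ursula–Eva: 1; Ursula–Hana: 1; Goran–Eva: 1/2; Goran–Hana: 1/2.
All other pairs contribute 0.
Summing the contributions gives betweenness(Nadia) = 9/2.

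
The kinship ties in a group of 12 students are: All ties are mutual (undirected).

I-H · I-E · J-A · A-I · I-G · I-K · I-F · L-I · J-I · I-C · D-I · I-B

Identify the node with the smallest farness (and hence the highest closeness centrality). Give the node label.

Farness (sum of distances to all others) for each node — A:20, B:21, C:21, D:21, E:21, F:21, G:21, H:21, I:11, J:20, K:21, L:21.
The smallest farness is 11, for I, so I has the highest closeness.

I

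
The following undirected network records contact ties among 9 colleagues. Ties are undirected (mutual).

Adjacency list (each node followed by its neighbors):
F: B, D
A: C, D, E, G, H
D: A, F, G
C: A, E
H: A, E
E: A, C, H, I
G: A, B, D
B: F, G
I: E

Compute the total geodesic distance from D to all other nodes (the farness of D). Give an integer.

14

Distances from D: A:1, B:2, C:2, E:2, F:1, G:1, H:2, I:3.
Sum = 1 + 2 + 2 + 2 + 1 + 1 + 2 + 3 = 14.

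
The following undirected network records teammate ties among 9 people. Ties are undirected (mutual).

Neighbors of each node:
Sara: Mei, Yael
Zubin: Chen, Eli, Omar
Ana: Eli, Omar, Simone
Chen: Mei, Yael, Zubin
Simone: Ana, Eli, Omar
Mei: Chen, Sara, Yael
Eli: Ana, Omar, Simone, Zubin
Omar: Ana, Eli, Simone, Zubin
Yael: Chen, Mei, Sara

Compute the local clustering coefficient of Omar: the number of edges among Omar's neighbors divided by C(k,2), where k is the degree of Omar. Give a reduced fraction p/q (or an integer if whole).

Omar's neighbors: Ana, Eli, Simone, and Zubin (k = 4).
Possible neighbor pairs: C(4,2) = 6. Edges among them: Ana–Eli, Ana–Simone, Eli–Simone, Eli–Zubin → e = 4.
Clustering(Omar) = 4/6 = 2/3.

2/3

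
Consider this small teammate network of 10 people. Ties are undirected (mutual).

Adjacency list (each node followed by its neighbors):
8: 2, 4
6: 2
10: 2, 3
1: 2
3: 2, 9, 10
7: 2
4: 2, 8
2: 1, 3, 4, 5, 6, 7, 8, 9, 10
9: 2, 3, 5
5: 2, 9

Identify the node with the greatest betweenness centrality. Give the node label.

2

Unnormalized betweenness of each node: 1:0, 2:31, 3:1/2, 4:0, 5:0, 6:0, 7:0, 8:0, 9:1/2, 10:0.
2 has the largest value, 31, making it the main broker — the node through which the most shortest paths run.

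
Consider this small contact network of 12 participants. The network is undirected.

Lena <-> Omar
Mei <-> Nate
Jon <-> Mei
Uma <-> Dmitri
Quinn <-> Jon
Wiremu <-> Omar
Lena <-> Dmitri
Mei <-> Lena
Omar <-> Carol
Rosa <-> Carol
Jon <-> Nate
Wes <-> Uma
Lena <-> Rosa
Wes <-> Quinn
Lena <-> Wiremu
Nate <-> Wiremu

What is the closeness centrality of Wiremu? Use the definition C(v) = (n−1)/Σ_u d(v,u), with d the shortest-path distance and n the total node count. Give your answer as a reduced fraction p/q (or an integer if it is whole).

Distances from Wiremu: Carol:2, Dmitri:2, Jon:2, Lena:1, Mei:2, Nate:1, Omar:1, Quinn:3, Rosa:2, Uma:3, Wes:4. Sum = 23.
n = 12, so closeness = 11/23.

11/23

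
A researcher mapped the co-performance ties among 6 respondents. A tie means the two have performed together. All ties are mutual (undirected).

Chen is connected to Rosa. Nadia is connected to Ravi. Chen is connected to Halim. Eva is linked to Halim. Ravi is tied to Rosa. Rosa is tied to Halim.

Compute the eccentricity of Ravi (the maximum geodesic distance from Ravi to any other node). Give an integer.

3

Distances from Ravi: Chen:2, Eva:3, Halim:2, Nadia:1, Rosa:1.
The largest is 3 (to Eva), so the eccentricity of Ravi is 3.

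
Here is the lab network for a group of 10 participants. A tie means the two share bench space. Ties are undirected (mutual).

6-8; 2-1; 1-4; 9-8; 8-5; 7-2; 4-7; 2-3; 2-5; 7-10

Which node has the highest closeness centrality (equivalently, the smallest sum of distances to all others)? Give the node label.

Farness (sum of distances to all others) for each node — 1:22, 2:16, 3:24, 4:26, 5:18, 6:30, 7:20, 8:22, 9:30, 10:28.
The smallest farness is 16, for 2, so 2 has the highest closeness.

2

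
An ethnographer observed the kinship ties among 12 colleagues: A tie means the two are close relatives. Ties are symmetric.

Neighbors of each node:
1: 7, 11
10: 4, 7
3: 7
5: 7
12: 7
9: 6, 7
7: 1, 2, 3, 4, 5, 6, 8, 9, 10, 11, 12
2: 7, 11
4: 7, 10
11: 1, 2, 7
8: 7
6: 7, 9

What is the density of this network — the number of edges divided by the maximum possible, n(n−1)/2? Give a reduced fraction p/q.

There are 15 edges and 12 nodes, so the maximum possible is C(12,2) = 66.
Density = 15/66 = 5/22.

5/22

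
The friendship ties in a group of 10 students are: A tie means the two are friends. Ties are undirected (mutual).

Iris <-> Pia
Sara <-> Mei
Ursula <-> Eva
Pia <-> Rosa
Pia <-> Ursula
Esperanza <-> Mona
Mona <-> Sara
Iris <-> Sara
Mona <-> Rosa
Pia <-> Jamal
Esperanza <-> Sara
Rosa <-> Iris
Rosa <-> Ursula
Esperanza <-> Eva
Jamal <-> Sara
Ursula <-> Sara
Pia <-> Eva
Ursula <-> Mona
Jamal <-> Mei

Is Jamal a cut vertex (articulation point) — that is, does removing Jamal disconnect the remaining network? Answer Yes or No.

No

Even without Jamal, every remaining node can still reach every other (the residual graph is connected), so Jamal is not a cut vertex.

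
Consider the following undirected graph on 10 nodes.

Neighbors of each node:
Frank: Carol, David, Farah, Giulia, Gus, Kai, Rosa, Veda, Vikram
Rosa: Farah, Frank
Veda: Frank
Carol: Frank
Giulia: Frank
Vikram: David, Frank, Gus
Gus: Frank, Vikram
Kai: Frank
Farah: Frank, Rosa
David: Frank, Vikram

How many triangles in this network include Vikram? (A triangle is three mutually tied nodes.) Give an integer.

2

Vikram's neighbors: David, Frank, and Gus.
Neighbor pairs that are themselves tied: Vikram–David–Frank; Vikram–Frank–Gus. Each forms one triangle with Vikram, for 2 in total.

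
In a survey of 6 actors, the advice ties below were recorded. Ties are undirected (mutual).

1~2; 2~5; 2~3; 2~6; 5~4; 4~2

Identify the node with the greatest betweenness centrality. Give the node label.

Unnormalized betweenness of each node: 1:0, 2:9, 3:0, 4:0, 5:0, 6:0.
2 has the largest value, 9, making it the main broker — the node through which the most shortest paths run.

2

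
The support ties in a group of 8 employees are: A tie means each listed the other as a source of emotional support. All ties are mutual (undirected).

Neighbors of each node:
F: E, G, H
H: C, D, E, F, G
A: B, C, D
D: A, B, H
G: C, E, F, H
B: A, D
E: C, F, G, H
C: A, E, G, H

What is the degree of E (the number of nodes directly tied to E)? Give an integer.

4

E is directly tied to C, F, G, and H. That is 4 neighbors, so the degree of E is 4.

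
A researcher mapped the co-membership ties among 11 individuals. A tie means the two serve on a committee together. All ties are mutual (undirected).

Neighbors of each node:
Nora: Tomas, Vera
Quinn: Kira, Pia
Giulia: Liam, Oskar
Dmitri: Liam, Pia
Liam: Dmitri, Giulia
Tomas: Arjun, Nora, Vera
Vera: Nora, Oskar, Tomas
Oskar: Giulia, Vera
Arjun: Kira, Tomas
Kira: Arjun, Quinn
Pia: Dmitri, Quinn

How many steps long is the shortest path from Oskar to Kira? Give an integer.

4

One shortest route is Oskar – Vera – Tomas – Arjun – Kira, which uses 4 edges, and at distance 3 from Oskar we only reach {Arjun, Dmitri}, which does not include Kira. So d(Oskar,Kira) = 4.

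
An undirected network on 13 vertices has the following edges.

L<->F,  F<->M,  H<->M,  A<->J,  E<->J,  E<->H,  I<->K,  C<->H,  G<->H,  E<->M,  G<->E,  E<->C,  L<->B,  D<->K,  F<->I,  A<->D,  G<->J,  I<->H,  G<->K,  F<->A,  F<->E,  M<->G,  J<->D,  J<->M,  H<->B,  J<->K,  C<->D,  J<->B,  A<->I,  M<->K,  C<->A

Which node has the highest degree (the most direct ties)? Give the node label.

J

Degrees — A:5, B:3, C:4, D:4, E:6, F:5, G:5, H:6, I:4, J:7, K:5, L:2, M:6.
The maximum is 7, attained only by J.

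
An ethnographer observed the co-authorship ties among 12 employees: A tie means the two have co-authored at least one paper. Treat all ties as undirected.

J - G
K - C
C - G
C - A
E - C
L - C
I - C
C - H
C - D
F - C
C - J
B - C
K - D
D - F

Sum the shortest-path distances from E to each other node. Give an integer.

Distances from E: A:2, B:2, C:1, D:2, F:2, G:2, H:2, I:2, J:2, K:2, L:2.
Sum = 2 + 2 + 1 + 2 + 2 + 2 + 2 + 2 + 2 + 2 + 2 = 21.

21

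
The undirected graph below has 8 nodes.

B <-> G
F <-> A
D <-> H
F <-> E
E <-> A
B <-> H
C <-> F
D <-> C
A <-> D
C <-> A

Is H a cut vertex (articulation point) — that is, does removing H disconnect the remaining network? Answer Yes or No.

Removing H leaves {B and G} with no path to {A, C, D, E, and F}, so the network splits into 2 components. H is a cut vertex.

Yes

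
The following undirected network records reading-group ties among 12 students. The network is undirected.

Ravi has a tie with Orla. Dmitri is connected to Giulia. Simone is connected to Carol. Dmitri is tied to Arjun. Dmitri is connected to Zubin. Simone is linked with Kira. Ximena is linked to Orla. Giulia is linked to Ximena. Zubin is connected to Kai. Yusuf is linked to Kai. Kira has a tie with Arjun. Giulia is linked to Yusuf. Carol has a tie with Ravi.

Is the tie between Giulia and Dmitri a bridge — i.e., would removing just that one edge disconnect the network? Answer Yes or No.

Even without that edge, Giulia still reaches Dmitri via Giulia – Yusuf – Kai – Zubin – Dmitri, so the network stays connected. Not a bridge.

No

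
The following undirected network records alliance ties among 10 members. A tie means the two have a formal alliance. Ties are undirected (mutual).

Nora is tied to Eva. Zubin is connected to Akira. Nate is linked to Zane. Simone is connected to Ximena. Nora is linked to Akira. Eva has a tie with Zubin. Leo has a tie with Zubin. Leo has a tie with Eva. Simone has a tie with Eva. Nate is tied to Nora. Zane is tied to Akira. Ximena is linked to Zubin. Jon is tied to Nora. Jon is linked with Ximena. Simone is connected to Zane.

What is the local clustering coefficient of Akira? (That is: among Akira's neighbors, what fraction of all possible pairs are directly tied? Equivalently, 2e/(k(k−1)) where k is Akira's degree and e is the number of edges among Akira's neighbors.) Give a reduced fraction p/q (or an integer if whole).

0

Akira's neighbors: Nora, Zane, and Zubin (k = 3).
Possible neighbor pairs: C(3,2) = 3. Edges among them: none → e = 0.
Clustering(Akira) = 0/3 = 0.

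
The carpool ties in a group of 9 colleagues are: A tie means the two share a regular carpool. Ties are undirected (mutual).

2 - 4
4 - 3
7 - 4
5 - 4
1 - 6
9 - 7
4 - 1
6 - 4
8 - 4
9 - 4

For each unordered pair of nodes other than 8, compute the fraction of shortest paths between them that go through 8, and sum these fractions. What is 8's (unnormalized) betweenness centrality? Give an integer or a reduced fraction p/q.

0

No shortest path between any pair of other nodes passes through 8.
Summing the contributions gives betweenness(8) = 0.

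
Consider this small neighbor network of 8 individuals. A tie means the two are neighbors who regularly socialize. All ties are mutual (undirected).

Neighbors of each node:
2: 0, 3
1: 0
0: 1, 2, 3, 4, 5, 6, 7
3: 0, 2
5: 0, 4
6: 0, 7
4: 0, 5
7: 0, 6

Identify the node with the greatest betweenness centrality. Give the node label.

0

Unnormalized betweenness of each node: 0:18, 1:0, 2:0, 3:0, 4:0, 5:0, 6:0, 7:0.
0 has the largest value, 18, making it the main broker — the node through which the most shortest paths run.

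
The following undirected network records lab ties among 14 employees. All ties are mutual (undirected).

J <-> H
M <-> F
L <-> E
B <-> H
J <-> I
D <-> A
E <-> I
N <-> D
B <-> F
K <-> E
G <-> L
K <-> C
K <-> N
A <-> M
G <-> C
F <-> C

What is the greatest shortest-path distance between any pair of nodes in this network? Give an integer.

5

Eccentricity of each node (its greatest distance to any other): A:5, B:4, C:4, D:5, E:4, F:4, G:4, H:5, I:5, J:5, K:4, L:5, M:5, N:5.
The maximum eccentricity is 5, realized for instance by the pair J–D via J – I – E – K – N – D. So the diameter is 5.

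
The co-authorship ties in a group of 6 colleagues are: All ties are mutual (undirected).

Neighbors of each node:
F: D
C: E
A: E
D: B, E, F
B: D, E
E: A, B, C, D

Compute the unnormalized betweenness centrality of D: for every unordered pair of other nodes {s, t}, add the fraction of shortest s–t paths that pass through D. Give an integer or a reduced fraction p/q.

Pairs whose geodesics pass through D — E–F: 1; C–F: 1; F–A: 1; F–B: 1.
All other pairs contribute 0.
Summing the contributions gives betweenness(D) = 4.

4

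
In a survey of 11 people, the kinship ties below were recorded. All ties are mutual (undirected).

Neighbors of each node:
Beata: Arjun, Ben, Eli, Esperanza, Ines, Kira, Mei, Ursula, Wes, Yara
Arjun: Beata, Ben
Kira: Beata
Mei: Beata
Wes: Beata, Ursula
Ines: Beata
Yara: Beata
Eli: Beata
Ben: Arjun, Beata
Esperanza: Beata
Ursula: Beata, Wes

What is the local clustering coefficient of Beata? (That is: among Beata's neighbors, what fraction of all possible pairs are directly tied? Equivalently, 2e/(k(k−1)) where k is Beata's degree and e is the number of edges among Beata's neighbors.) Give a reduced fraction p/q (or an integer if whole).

Beata's neighbors: Arjun, Ben, Eli, Esperanza, Ines, Kira, Mei, Ursula, Wes, and Yara (k = 10).
Possible neighbor pairs: C(10,2) = 45. Edges among them: Arjun–Ben, Ursula–Wes → e = 2.
Clustering(Beata) = 2/45.

2/45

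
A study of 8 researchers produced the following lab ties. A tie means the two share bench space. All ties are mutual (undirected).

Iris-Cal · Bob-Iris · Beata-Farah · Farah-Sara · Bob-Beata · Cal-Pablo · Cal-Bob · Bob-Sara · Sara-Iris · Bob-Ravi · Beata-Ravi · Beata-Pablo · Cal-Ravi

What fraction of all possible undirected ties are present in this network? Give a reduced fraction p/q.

13/28

There are 13 edges and 8 nodes, so the maximum possible is C(8,2) = 28.
Density = 13/28.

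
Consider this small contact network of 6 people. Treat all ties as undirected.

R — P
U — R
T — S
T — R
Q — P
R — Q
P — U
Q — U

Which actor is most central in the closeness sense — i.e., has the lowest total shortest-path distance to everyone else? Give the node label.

Farness (sum of distances to all others) for each node — P:8, Q:8, R:6, S:12, T:8, U:8.
The smallest farness is 6, for R, so R has the highest closeness.

R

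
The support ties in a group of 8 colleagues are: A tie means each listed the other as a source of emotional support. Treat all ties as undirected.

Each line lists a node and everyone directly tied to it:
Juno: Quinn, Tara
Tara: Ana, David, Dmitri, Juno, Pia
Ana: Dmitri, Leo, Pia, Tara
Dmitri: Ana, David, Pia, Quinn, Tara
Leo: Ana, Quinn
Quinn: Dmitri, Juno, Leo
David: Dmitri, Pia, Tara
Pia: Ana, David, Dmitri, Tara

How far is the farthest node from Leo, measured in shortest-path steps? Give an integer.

3

Distances from Leo: Ana:1, David:3, Dmitri:2, Juno:2, Pia:2, Quinn:1, Tara:2.
The largest is 3 (to David), so the eccentricity of Leo is 3.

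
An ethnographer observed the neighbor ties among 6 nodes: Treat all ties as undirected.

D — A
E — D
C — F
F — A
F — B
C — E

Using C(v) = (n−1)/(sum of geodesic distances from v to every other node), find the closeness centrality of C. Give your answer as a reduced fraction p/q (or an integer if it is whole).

Distances from C: A:2, B:2, D:2, E:1, F:1. Sum = 8.
n = 6, so closeness = 5/8.

5/8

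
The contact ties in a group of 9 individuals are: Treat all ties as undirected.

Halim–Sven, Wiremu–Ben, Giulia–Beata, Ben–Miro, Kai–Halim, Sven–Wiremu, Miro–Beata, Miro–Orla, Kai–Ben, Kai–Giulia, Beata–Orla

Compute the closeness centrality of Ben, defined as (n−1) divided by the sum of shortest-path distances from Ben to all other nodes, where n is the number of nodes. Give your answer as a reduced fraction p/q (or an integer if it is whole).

8/13

Distances from Ben: Beata:2, Giulia:2, Halim:2, Kai:1, Miro:1, Orla:2, Sven:2, Wiremu:1. Sum = 13.
n = 9, so closeness = 8/13.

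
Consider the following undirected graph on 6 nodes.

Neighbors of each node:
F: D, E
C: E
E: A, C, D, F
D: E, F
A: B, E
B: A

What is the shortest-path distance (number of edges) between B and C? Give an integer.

One shortest route is B – A – E – C, which uses 3 edges, and at distance 2 from B we only reach {E}, which does not include C. So d(B,C) = 3.

3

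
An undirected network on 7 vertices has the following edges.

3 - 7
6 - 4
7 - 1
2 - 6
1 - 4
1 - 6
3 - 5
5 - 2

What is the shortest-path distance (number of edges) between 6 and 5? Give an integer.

2

One shortest route is 6 – 2 – 5, which uses 2 edges, and 6 and 5 are not directly tied, so nothing shorter exists. So d(6,5) = 2.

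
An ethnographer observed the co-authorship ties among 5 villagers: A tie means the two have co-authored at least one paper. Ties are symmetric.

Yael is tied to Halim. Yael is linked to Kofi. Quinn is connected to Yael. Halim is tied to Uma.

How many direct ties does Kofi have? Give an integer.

Kofi is directly tied to Yael. That is 1 neighbor, so the degree of Kofi is 1.

1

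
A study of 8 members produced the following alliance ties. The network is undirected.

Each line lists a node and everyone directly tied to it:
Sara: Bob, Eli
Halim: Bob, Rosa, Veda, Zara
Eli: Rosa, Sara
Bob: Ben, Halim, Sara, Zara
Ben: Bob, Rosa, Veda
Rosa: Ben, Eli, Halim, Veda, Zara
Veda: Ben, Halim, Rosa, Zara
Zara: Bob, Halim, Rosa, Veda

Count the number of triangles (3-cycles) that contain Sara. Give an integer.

Sara's neighbors are Bob and Eli, but none of them are tied to each other, so no triangle contains Sara.

0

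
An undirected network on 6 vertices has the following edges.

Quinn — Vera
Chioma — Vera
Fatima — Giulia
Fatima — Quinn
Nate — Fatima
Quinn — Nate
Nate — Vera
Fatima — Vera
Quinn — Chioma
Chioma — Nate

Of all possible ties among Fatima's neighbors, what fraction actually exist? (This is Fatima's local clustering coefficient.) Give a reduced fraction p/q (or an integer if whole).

1/2

Fatima's neighbors: Giulia, Nate, Quinn, and Vera (k = 4).
Possible neighbor pairs: C(4,2) = 6. Edges among them: Nate–Quinn, Nate–Vera, Quinn–Vera → e = 3.
Clustering(Fatima) = 3/6 = 1/2.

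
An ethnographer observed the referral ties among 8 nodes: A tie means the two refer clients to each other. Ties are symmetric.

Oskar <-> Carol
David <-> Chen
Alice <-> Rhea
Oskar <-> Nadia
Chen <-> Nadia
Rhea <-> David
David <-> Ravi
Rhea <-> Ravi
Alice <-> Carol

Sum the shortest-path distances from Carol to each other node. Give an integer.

Distances from Carol: Alice:1, Chen:3, David:3, Nadia:2, Oskar:1, Ravi:3, Rhea:2.
Sum = 1 + 3 + 3 + 2 + 1 + 3 + 2 = 15.

15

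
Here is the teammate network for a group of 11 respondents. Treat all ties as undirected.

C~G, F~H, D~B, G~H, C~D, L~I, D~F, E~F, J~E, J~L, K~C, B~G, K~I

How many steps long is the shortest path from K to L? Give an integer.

One shortest route is K – I – L, which uses 2 edges, and K and L are not directly tied, so nothing shorter exists. So d(K,L) = 2.

2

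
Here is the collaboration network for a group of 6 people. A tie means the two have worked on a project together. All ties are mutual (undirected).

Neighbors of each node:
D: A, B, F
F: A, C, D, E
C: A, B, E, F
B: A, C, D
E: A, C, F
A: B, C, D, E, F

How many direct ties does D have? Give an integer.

D is directly tied to A, B, and F. That is 3 neighbors, so the degree of D is 3.

3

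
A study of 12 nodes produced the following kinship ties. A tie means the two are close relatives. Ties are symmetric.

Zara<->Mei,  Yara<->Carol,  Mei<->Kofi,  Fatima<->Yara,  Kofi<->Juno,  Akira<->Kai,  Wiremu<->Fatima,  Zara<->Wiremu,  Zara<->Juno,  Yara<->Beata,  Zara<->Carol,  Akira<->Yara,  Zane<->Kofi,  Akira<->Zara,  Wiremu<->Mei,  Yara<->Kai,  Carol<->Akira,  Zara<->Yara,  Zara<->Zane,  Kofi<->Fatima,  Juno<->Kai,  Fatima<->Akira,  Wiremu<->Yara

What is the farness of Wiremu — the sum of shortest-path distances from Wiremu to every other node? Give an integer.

Distances from Wiremu: Akira:2, Beata:2, Carol:2, Fatima:1, Juno:2, Kai:2, Kofi:2, Mei:1, Yara:1, Zane:2, Zara:1.
Sum = 2 + 2 + 2 + 1 + 2 + 2 + 2 + 1 + 1 + 2 + 1 = 18.

18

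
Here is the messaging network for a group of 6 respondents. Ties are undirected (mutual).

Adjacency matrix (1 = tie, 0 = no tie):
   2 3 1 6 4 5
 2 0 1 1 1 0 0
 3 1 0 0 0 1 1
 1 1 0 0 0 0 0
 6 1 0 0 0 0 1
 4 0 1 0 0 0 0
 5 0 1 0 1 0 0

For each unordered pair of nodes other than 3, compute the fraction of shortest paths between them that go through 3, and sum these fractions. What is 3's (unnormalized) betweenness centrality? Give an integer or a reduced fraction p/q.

Pairs whose geodesics pass through 3 — 2–4: 1; 2–5: 1/2; 1–4: 1; 1–5: 1/2; 6–4: 2/2; 4–5: 1.
All other pairs contribute 0.
Summing the contributions gives betweenness(3) = 5.

5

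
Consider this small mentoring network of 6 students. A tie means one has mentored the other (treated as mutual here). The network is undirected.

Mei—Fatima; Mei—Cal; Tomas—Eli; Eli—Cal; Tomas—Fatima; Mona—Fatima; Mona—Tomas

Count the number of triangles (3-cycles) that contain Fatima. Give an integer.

1

Fatima's neighbors: Mei, Mona, and Tomas.
Neighbor pairs that are themselves tied: Fatima–Mona–Tomas. Each forms one triangle with Fatima, for 1 in total.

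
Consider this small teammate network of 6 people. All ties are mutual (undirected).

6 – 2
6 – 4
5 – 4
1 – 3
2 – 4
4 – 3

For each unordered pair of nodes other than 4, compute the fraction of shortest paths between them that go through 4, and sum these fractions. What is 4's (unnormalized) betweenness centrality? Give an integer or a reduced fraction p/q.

Pairs whose geodesics pass through 4 — 6–3: 1; 6–1: 1; 6–5: 1; 3–2: 1; 3–5: 1; 2–1: 1; 2–5: 1; 1–5: 1.
All other pairs contribute 0.
Summing the contributions gives betweenness(4) = 8.

8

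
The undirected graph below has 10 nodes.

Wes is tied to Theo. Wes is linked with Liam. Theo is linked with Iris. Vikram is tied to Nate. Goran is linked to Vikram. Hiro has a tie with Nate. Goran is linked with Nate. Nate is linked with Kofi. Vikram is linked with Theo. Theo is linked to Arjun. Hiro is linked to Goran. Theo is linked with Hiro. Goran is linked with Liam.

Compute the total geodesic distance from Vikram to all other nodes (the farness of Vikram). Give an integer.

15

Distances from Vikram: Arjun:2, Goran:1, Hiro:2, Iris:2, Kofi:2, Liam:2, Nate:1, Theo:1, Wes:2.
Sum = 2 + 1 + 2 + 2 + 2 + 2 + 1 + 1 + 2 = 15.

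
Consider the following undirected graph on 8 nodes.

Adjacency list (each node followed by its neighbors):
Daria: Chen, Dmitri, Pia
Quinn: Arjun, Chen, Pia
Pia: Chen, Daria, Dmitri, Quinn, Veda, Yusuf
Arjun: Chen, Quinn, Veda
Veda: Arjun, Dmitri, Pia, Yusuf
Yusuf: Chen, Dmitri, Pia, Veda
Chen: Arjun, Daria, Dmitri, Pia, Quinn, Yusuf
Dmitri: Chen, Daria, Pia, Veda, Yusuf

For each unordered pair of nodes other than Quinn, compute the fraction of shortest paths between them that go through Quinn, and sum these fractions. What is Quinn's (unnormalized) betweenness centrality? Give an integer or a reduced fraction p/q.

1/3

Pairs whose geodesics pass through Quinn — Arjun–Pia: 1/3.
All other pairs contribute 0.
Summing the contributions gives betweenness(Quinn) = 1/3.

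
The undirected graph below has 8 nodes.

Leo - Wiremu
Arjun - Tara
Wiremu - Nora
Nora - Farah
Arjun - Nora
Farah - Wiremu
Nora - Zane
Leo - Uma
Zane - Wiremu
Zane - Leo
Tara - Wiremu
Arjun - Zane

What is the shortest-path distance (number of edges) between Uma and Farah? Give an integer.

One shortest route is Uma – Leo – Wiremu – Farah, which uses 3 edges, and at distance 2 from Uma we only reach {Wiremu, Zane}, which does not include Farah. So d(Uma,Farah) = 3.

3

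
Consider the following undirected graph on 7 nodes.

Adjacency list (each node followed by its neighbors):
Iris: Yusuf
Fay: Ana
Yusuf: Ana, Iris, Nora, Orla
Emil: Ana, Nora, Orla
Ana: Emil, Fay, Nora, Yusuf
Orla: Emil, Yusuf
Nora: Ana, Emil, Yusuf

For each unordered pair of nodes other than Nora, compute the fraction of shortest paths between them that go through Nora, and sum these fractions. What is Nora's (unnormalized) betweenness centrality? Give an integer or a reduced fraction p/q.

Pairs whose geodesics pass through Nora — Iris–Emil: 1/3; Yusuf–Emil: 1/3.
All other pairs contribute 0.
Summing the contributions gives betweenness(Nora) = 2/3.

2/3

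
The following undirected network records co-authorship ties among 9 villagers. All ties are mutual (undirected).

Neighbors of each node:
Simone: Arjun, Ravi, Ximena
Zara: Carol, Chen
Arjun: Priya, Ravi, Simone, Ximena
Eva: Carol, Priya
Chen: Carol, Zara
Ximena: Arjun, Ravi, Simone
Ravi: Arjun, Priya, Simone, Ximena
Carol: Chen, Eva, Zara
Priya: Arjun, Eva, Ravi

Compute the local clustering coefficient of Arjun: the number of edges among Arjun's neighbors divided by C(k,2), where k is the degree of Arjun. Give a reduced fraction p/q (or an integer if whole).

2/3

Arjun's neighbors: Priya, Ravi, Simone, and Ximena (k = 4).
Possible neighbor pairs: C(4,2) = 6. Edges among them: Priya–Ravi, Ravi–Simone, Ravi–Ximena, Simone–Ximena → e = 4.
Clustering(Arjun) = 4/6 = 2/3.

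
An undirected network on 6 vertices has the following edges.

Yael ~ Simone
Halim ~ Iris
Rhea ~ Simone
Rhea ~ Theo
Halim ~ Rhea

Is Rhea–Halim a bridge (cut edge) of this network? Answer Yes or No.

Yes

Without the Rhea–Halim edge there is no alternate route between Rhea and Halim, so the network disconnects. It is a bridge.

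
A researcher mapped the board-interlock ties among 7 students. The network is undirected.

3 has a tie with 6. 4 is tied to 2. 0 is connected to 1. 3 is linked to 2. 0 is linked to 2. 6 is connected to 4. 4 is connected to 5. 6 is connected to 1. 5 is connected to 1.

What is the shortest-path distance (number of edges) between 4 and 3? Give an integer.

One shortest route is 4 – 6 – 3, which uses 2 edges, and 4 and 3 are not directly tied, so nothing shorter exists. So d(4,3) = 2.

2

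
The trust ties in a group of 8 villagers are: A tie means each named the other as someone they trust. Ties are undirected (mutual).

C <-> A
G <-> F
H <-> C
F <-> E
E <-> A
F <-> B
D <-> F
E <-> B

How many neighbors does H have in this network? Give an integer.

H is directly tied to C. That is 1 neighbor, so the degree of H is 1.

1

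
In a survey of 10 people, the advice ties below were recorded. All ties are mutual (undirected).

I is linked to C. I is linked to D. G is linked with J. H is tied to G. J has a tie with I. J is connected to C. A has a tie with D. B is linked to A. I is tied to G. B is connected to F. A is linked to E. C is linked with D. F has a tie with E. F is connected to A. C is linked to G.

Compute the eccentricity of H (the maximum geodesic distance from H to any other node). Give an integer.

Distances from H: A:4, B:5, C:2, D:3, E:5, F:5, G:1, I:2, J:2.
The largest is 5 (to E, F, and B), so the eccentricity of H is 5.

5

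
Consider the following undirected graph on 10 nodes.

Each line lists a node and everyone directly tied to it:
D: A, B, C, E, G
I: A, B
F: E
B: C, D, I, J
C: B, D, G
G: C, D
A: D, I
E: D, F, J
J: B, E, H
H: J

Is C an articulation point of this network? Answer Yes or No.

No

Even without C, every remaining node can still reach every other (the residual graph is connected), so C is not a cut vertex.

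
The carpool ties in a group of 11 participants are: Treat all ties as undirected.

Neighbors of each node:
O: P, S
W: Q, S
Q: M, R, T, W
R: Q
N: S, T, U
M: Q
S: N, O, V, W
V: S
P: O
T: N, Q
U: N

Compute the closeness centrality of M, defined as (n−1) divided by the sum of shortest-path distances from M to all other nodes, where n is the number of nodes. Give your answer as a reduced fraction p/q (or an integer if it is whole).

Distances from M: N:3, O:4, P:5, Q:1, R:2, S:3, T:2, U:4, V:4, W:2. Sum = 30.
n = 11, so closeness = 10/30 = 1/3.

1/3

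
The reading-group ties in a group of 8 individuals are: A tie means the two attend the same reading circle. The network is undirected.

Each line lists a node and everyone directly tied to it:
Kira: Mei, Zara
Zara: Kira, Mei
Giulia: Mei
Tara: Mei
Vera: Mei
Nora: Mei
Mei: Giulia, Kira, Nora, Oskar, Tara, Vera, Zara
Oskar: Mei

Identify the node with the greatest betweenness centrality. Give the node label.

Unnormalized betweenness of each node: Giulia:0, Kira:0, Mei:20, Nora:0, Oskar:0, Tara:0, Vera:0, Zara:0.
Mei has the largest value, 20, making it the main broker — the node through which the most shortest paths run.

Mei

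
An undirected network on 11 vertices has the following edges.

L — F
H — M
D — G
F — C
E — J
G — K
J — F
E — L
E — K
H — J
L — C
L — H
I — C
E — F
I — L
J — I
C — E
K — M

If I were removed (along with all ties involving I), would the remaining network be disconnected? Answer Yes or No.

No

Even without I, every remaining node can still reach every other (the residual graph is connected), so I is not a cut vertex.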